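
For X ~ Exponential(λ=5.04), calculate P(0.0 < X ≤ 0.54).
0.934231

We have X ~ Exponential(λ=5.04).

To find P(0.0 < X ≤ 0.54), we use:
P(0.0 < X ≤ 0.54) = P(X ≤ 0.54) - P(X ≤ 0.0)
                 = F(0.54) - F(0.0)
                 = 0.934231 - 0.000000
                 = 0.934231

So there's approximately a 93.4% chance that X falls in this range.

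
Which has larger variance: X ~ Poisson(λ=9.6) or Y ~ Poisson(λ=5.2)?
X has larger variance (9.6000 > 5.2000)

Compute the variance for each distribution:

X ~ Poisson(λ=9.6):
Var(X) = 9.6000

Y ~ Poisson(λ=5.2):
Var(Y) = 5.2000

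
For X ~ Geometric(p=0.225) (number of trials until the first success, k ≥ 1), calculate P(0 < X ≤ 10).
0.921834

We have X ~ Geometric(p=0.225) (number of trials until the first success, k ≥ 1).

To find P(0 < X ≤ 10), we use:
P(0 < X ≤ 10) = P(X ≤ 10) - P(X ≤ 0)
                 = F(10) - F(0)
                 = 0.921834 - 0.000000
                 = 0.921834

So there's approximately a 92.2% chance that X falls in this range.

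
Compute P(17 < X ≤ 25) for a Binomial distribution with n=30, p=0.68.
0.853082

We have X ~ Binomial(n=30, p=0.68).

To find P(17 < X ≤ 25), we use:
P(17 < X ≤ 25) = P(X ≤ 25) - P(X ≤ 17)
                 = F(25) - F(17)
                 = 0.982255 - 0.129172
                 = 0.853082

So there's approximately a 85.3% chance that X falls in this range.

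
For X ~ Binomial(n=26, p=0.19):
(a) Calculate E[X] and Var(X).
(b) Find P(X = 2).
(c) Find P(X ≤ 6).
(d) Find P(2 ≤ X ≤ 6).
(a) E[X] = 4.9400, Var(X) = 4.0014
(b) P(X = 2) = 0.074650
(c) P(X ≤ 6) = 0.788413
(d) P(2 ≤ X ≤ 6) = 0.758778

We have X ~ Binomial(n=26, p=0.19).

(a) Moments:
E[X] = 4.9400
Var(X) = 4.0014
σ = √Var(X) = 2.0003

(b) Point probability using PMF:
P(X = 2) = 0.074650

(c) Cumulative probability using CDF:
P(X ≤ 6) = F(6) = 0.788413

(d) Range probability:
P(2 ≤ X ≤ 6) = P(X ≤ 6) - P(X ≤ 1)
                   = F(6) - F(1)
                   = 0.788413 - 0.029634
                   = 0.758778

This means approximately 75.9% of outcomes fall in the interval [2, 6].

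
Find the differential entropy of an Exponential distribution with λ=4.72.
-0.5518 nats

We have X ~ Exponential(λ=4.72).

The differential entropy measures the uncertainty or information content of the distribution.

For an Exponential distribution with λ=4.72:
h(X) = -0.5518 nats

(In bits, this would be -0.7961 bits.)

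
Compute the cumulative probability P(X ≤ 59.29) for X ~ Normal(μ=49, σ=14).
0.768830

We have X ~ Normal(μ=49, σ=14).

The CDF gives us P(X ≤ k).

Using the CDF:
P(X ≤ 59.29) = 0.768830

This means there's approximately a 76.9% chance that X is at most 59.29.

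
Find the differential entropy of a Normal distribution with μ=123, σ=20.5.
4.4394 nats

We have X ~ Normal(μ=123, σ=20.5).

The differential entropy measures the uncertainty or information content of the distribution.

For a Normal distribution with μ=123, σ=20.5:
h(X) = 4.4394 nats

(In bits, this would be 6.4046 bits.)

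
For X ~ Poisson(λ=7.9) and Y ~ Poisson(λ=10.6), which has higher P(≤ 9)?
X has higher probability (P(X ≤ 9) = 0.7290 > P(Y ≤ 9) = 0.3854)

Compute P(≤ 9) for each distribution:

X ~ Poisson(λ=7.9):
P(X ≤ 9) = 0.7290

Y ~ Poisson(λ=10.6):
P(Y ≤ 9) = 0.3854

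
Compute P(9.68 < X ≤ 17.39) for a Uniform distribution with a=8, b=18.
0.771000

We have X ~ Uniform(a=8, b=18).

To find P(9.68 < X ≤ 17.39), we use:
P(9.68 < X ≤ 17.39) = P(X ≤ 17.39) - P(X ≤ 9.68)
                 = F(17.39) - F(9.68)
                 = 0.939000 - 0.168000
                 = 0.771000

So there's approximately a 77.1% chance that X falls in this range.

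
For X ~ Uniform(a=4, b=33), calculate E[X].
18.5000

We have X ~ Uniform(a=4, b=33).

For a Uniform distribution with a=4, b=33:
E[X] = 18.5000

This is the expected (average) value of X.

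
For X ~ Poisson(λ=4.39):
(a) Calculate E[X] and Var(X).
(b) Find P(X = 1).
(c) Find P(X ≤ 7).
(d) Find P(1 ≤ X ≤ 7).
(a) E[X] = 4.3900, Var(X) = 4.3900
(b) P(X = 1) = 0.054439
(c) P(X ≤ 7) = 0.922196
(d) P(1 ≤ X ≤ 7) = 0.909795

We have X ~ Poisson(λ=4.39).

(a) Moments:
E[X] = 4.3900
Var(X) = 4.3900
σ = √Var(X) = 2.0952

(b) Point probability using PMF:
P(X = 1) = 0.054439

(c) Cumulative probability using CDF:
P(X ≤ 7) = F(7) = 0.922196

(d) Range probability:
P(1 ≤ X ≤ 7) = P(X ≤ 7) - P(X ≤ 0)
                   = F(7) - F(0)
                   = 0.922196 - 0.012401
                   = 0.909795

This means approximately 91.0% of outcomes fall in the interval [1, 7].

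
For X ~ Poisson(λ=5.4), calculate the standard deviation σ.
2.3238

We have X ~ Poisson(λ=5.4).

For a Poisson distribution with λ=5.4:
σ = √Var(X) = 2.3238

The standard deviation is the square root of the variance.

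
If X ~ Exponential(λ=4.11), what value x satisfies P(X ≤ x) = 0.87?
0.4964

We have X ~ Exponential(λ=4.11).

We want to find x such that P(X ≤ x) = 0.87.

This is the 87th percentile, which means 87% of values fall below this point.

Using the inverse CDF (quantile function):
x = F⁻¹(0.87) = 0.4964

Verification: P(X ≤ 0.4964) = 0.87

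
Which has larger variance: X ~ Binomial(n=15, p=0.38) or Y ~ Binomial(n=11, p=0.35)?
X has larger variance (3.5340 > 2.5025)

Compute the variance for each distribution:

X ~ Binomial(n=15, p=0.38):
Var(X) = 3.5340

Y ~ Binomial(n=11, p=0.35):
Var(Y) = 2.5025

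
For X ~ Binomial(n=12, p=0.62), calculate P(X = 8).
0.225358

We have X ~ Binomial(n=12, p=0.62).

For a Binomial distribution, the PMF gives us the probability of each outcome.

Using the PMF formula:
P(X = 8) = 0.225358

Rounded to 4 decimal places: 0.2254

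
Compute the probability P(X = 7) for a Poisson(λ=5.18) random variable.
0.111746

We have X ~ Poisson(λ=5.18).

For a Poisson distribution, the PMF gives us the probability of each outcome.

Using the PMF formula:
P(X = 7) = 0.111746

Rounded to 4 decimal places: 0.1117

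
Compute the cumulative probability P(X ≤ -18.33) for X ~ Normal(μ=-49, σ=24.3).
0.896551

We have X ~ Normal(μ=-49, σ=24.3).

The CDF gives us P(X ≤ k).

Using the CDF:
P(X ≤ -18.33) = 0.896551

This means there's approximately a 89.7% chance that X is at most -18.33.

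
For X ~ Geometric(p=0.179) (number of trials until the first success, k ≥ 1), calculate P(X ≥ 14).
0.076995

We have X ~ Geometric(p=0.179) (number of trials until the first success, k ≥ 1).

For discrete distributions, P(X ≥ 14) = 1 - P(X ≤ 13).

P(X ≤ 13) = 0.923005
P(X ≥ 14) = 1 - 0.923005 = 0.076995

So there's approximately a 7.7% chance that X is at least 14.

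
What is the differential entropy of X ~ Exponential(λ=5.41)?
-0.6882 nats

We have X ~ Exponential(λ=5.41).

The differential entropy measures the uncertainty or information content of the distribution.

For an Exponential distribution with λ=5.41:
h(X) = -0.6882 nats

(In bits, this would be -0.9929 bits.)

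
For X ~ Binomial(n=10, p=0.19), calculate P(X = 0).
0.121577

We have X ~ Binomial(n=10, p=0.19).

For a Binomial distribution, the PMF gives us the probability of each outcome.

Using the PMF formula:
P(X = 0) = 0.121577

Rounded to 4 decimal places: 0.1216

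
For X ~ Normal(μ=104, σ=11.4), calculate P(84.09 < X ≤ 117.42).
0.840078

We have X ~ Normal(μ=104, σ=11.4).

To find P(84.09 < X ≤ 117.42), we use:
P(84.09 < X ≤ 117.42) = P(X ≤ 117.42) - P(X ≤ 84.09)
                 = F(117.42) - F(84.09)
                 = 0.880441 - 0.040363
                 = 0.840078

So there's approximately a 84.0% chance that X falls in this range.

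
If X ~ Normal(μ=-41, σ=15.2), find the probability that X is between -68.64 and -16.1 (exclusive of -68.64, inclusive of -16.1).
0.914806

We have X ~ Normal(μ=-41, σ=15.2).

To find P(-68.64 < X ≤ -16.1), we use:
P(-68.64 < X ≤ -16.1) = P(X ≤ -16.1) - P(X ≤ -68.64)
                 = F(-16.1) - F(-68.64)
                 = 0.949306 - 0.034500
                 = 0.914806

So there's approximately a 91.5% chance that X falls in this range.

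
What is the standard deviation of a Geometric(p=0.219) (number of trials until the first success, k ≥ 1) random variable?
4.0354

We have X ~ Geometric(p=0.219) (number of trials until the first success, k ≥ 1).

For a Geometric distribution with p=0.219 (number of trials until the first success, k ≥ 1):
σ = √Var(X) = 4.0354

The standard deviation is the square root of the variance.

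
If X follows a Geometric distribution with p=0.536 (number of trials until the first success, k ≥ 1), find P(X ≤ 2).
0.784704

We have X ~ Geometric(p=0.536) (number of trials until the first success, k ≥ 1).

The CDF gives us P(X ≤ k).

Using the CDF:
P(X ≤ 2) = 0.784704

This means there's approximately a 78.5% chance that X is at most 2.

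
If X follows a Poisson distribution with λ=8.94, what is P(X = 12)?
0.071305

We have X ~ Poisson(λ=8.94).

For a Poisson distribution, the PMF gives us the probability of each outcome.

Using the PMF formula:
P(X = 12) = 0.071305

Rounded to 4 decimal places: 0.0713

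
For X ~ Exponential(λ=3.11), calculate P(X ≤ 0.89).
0.937206

We have X ~ Exponential(λ=3.11).

The CDF gives us P(X ≤ k).

Using the CDF:
P(X ≤ 0.89) = 0.937206

This means there's approximately a 93.7% chance that X is at most 0.89.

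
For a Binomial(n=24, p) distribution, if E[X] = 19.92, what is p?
p = 0.83

For a Binomial(n, p) distribution:
E[X] = n × p

Given n = 24 and E[X] = 19.92:
19.92 = 24 × p
p = 19.92 / 24 = 0.83

Verification: Binomial(24, 0.83) has E[X] = 19.92 ✓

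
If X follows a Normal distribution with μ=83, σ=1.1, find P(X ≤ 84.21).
0.864334

We have X ~ Normal(μ=83, σ=1.1).

The CDF gives us P(X ≤ k).

Using the CDF:
P(X ≤ 84.21) = 0.864334

This means there's approximately a 86.4% chance that X is at most 84.21.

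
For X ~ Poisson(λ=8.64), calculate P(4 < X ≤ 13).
0.874458

We have X ~ Poisson(λ=8.64).

To find P(4 < X ≤ 13), we use:
P(4 < X ≤ 13) = P(X ≤ 13) - P(X ≤ 4)
                 = F(13) - F(4)
                 = 0.942851 - 0.068393
                 = 0.874458

So there's approximately a 87.4% chance that X falls in this range.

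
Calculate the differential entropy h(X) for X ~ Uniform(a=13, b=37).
3.1781 nats

We have X ~ Uniform(a=13, b=37).

The differential entropy measures the uncertainty or information content of the distribution.

For a Uniform distribution with a=13, b=37:
h(X) = 3.1781 nats

(In bits, this would be 4.5850 bits.)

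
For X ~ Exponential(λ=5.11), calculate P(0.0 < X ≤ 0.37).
0.849034

We have X ~ Exponential(λ=5.11).

To find P(0.0 < X ≤ 0.37), we use:
P(0.0 < X ≤ 0.37) = P(X ≤ 0.37) - P(X ≤ 0.0)
                 = F(0.37) - F(0.0)
                 = 0.849034 - 0.000000
                 = 0.849034

So there's approximately a 84.9% chance that X falls in this range.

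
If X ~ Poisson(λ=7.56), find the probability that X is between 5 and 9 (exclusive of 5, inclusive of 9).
0.534561

We have X ~ Poisson(λ=7.56).

To find P(5 < X ≤ 9), we use:
P(5 < X ≤ 9) = P(X ≤ 9) - P(X ≤ 5)
                 = F(9) - F(5)
                 = 0.769500 - 0.234940
                 = 0.534561

So there's approximately a 53.5% chance that X falls in this range.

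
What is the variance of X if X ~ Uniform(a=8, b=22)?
16.3333

We have X ~ Uniform(a=8, b=22).

For a Uniform distribution with a=8, b=22:
Var(X) = 16.3333

The variance measures the spread of the distribution around the mean.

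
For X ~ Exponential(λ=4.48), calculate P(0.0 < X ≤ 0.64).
0.943142

We have X ~ Exponential(λ=4.48).

To find P(0.0 < X ≤ 0.64), we use:
P(0.0 < X ≤ 0.64) = P(X ≤ 0.64) - P(X ≤ 0.0)
                 = F(0.64) - F(0.0)
                 = 0.943142 - 0.000000
                 = 0.943142

So there's approximately a 94.3% chance that X falls in this range.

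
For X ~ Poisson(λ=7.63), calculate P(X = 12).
0.039472

We have X ~ Poisson(λ=7.63).

For a Poisson distribution, the PMF gives us the probability of each outcome.

Using the PMF formula:
P(X = 12) = 0.039472

Rounded to 4 decimal places: 0.0395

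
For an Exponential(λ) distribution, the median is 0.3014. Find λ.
λ = 2.2998

For X ~ Exponential(λ), the CDF is F(x) = 1 - e^(-λx).
The median m satisfies F(m) = 0.5:
1 - e^(-λm) = 0.5
e^(-λm) = 0.5
λm = ln(2)
m = ln(2) / λ

Given m = 0.3014:
λ = ln(2) / 0.3014 = 0.693147 / 0.3014 = 2.2998

Verification: ln(2) / 2.2998 = 0.3014 ✓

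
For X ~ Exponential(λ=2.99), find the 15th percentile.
0.0544

We have X ~ Exponential(λ=2.99).

We want to find x such that P(X ≤ x) = 0.15.

This is the 15th percentile, which means 15% of values fall below this point.

Using the inverse CDF (quantile function):
x = F⁻¹(0.15) = 0.0544

Verification: P(X ≤ 0.0544) = 0.15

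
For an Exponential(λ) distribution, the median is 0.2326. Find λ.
λ = 2.9800

For X ~ Exponential(λ), the CDF is F(x) = 1 - e^(-λx).
The median m satisfies F(m) = 0.5:
1 - e^(-λm) = 0.5
e^(-λm) = 0.5
λm = ln(2)
m = ln(2) / λ

Given m = 0.2326:
λ = ln(2) / 0.2326 = 0.693147 / 0.2326 = 2.9800

Verification: ln(2) / 2.9800 = 0.2326 ✓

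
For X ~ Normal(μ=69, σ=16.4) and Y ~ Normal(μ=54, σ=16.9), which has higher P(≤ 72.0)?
Y has higher probability (P(Y ≤ 72.0) = 0.8566 > P(X ≤ 72.0) = 0.5726)

Compute P(≤ 72.0) for each distribution:

X ~ Normal(μ=69, σ=16.4):
P(X ≤ 72.0) = 0.5726

Y ~ Normal(μ=54, σ=16.9):
P(Y ≤ 72.0) = 0.8566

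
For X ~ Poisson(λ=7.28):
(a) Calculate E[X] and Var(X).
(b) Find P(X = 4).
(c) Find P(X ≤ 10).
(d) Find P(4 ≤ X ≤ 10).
(a) E[X] = 7.2800, Var(X) = 7.2800
(b) P(X = 4) = 0.080659
(c) P(X ≤ 10) = 0.880419
(d) P(4 ≤ X ≤ 10) = 0.812132

We have X ~ Poisson(λ=7.28).

(a) Moments:
E[X] = 7.2800
Var(X) = 7.2800
σ = √Var(X) = 2.6981

(b) Point probability using PMF:
P(X = 4) = 0.080659

(c) Cumulative probability using CDF:
P(X ≤ 10) = F(10) = 0.880419

(d) Range probability:
P(4 ≤ X ≤ 10) = P(X ≤ 10) - P(X ≤ 3)
                   = F(10) - F(3)
                   = 0.880419 - 0.068287
                   = 0.812132

This means approximately 81.2% of outcomes fall in the interval [4, 10].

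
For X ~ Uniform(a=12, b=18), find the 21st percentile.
13.2600

We have X ~ Uniform(a=12, b=18).

We want to find x such that P(X ≤ x) = 0.21.

This is the 21st percentile, which means 21% of values fall below this point.

Using the inverse CDF (quantile function):
x = F⁻¹(0.21) = 13.2600

Verification: P(X ≤ 13.2600) = 0.21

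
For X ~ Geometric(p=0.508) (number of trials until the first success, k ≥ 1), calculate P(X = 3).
0.122969

We have X ~ Geometric(p=0.508) (number of trials until the first success, k ≥ 1).

For a Geometric distribution, the PMF gives us the probability of each outcome.

Using the PMF formula:
P(X = 3) = 0.122969

Rounded to 4 decimal places: 0.1230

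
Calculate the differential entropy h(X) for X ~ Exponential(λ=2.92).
-0.0716 nats

We have X ~ Exponential(λ=2.92).

The differential entropy measures the uncertainty or information content of the distribution.

For an Exponential distribution with λ=2.92:
h(X) = -0.0716 nats

(In bits, this would be -0.1033 bits.)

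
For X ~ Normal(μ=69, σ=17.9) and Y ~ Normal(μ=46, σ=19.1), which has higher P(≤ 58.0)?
Y has higher probability (P(Y ≤ 58.0) = 0.7351 > P(X ≤ 58.0) = 0.2694)

Compute P(≤ 58.0) for each distribution:

X ~ Normal(μ=69, σ=17.9):
P(X ≤ 58.0) = 0.2694

Y ~ Normal(μ=46, σ=19.1):
P(Y ≤ 58.0) = 0.7351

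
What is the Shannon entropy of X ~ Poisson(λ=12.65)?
2.6809 nats

We have X ~ Poisson(λ=12.65).

The Shannon entropy measures the uncertainty or information content of the distribution.

For a Poisson distribution with λ=12.65:
H(X) = 2.6809 nats

(In bits, this would be 3.8677 bits.)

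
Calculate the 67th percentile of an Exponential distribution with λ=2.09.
0.5305

We have X ~ Exponential(λ=2.09).

We want to find x such that P(X ≤ x) = 0.67.

This is the 67th percentile, which means 67% of values fall below this point.

Using the inverse CDF (quantile function):
x = F⁻¹(0.67) = 0.5305

Verification: P(X ≤ 0.5305) = 0.67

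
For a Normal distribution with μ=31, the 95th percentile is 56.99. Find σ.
σ = 15.8008

For X ~ Normal(μ, σ), the p-th percentile satisfies x = μ + z_p × σ,
where z_p = Φ⁻¹(p) is the standard normal quantile.

Step 1: z_{0.95} = Φ⁻¹(0.95) = 1.6449

Step 2: Solve for σ:
56.99 = 31 + 1.6449 × σ
σ = (56.99 - 31) / 1.6449
σ = 25.99 / 1.6449
σ = 15.8008

Verification: μ + z × σ = 31 + 1.6449 × 15.8008 = 56.99 ✓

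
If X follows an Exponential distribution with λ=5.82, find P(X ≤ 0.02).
0.109881

We have X ~ Exponential(λ=5.82).

The CDF gives us P(X ≤ k).

Using the CDF:
P(X ≤ 0.02) = 0.109881

This means there's approximately a 11.0% chance that X is at most 0.02.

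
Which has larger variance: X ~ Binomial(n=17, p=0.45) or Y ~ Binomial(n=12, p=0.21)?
X has larger variance (4.2075 > 1.9908)

Compute the variance for each distribution:

X ~ Binomial(n=17, p=0.45):
Var(X) = 4.2075

Y ~ Binomial(n=12, p=0.21):
Var(Y) = 1.9908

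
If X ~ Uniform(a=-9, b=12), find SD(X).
6.0622

We have X ~ Uniform(a=-9, b=12).

For a Uniform distribution with a=-9, b=12:
σ = √Var(X) = 6.0622

The standard deviation is the square root of the variance.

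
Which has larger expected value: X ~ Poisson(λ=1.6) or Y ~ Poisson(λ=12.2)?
Y has larger mean (12.2000 > 1.6000)

Compute the expected value for each distribution:

X ~ Poisson(λ=1.6):
E[X] = 1.6000

Y ~ Poisson(λ=12.2):
E[Y] = 12.2000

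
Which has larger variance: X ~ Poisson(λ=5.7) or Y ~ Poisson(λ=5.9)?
Y has larger variance (5.9000 > 5.7000)

Compute the variance for each distribution:

X ~ Poisson(λ=5.7):
Var(X) = 5.7000

Y ~ Poisson(λ=5.9):
Var(Y) = 5.9000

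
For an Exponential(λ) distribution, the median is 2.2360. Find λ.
λ = 0.3100

For X ~ Exponential(λ), the CDF is F(x) = 1 - e^(-λx).
The median m satisfies F(m) = 0.5:
1 - e^(-λm) = 0.5
e^(-λm) = 0.5
λm = ln(2)
m = ln(2) / λ

Given m = 2.2360:
λ = ln(2) / 2.2360 = 0.693147 / 2.2360 = 0.3100

Verification: ln(2) / 0.3100 = 2.2360 ✓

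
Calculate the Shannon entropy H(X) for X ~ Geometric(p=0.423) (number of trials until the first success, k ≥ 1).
1.6105 nats

We have X ~ Geometric(p=0.423) (number of trials until the first success, k ≥ 1).

The Shannon entropy measures the uncertainty or information content of the distribution.

For a Geometric distribution with p=0.423 (number of trials until the first success, k ≥ 1):
H(X) = 1.6105 nats

(In bits, this would be 2.3235 bits.)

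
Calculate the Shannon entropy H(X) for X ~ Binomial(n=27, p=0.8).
2.1423 nats

We have X ~ Binomial(n=27, p=0.8).

The Shannon entropy measures the uncertainty or information content of the distribution.

For a Binomial distribution with n=27, p=0.8:
H(X) = 2.1423 nats

(In bits, this would be 3.0907 bits.)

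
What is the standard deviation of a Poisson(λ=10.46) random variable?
3.2342

We have X ~ Poisson(λ=10.46).

For a Poisson distribution with λ=10.46:
σ = √Var(X) = 3.2342

The standard deviation is the square root of the variance.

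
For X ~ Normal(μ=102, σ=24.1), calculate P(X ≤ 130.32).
0.880023

We have X ~ Normal(μ=102, σ=24.1).

The CDF gives us P(X ≤ k).

Using the CDF:
P(X ≤ 130.32) = 0.880023

This means there's approximately a 88.0% chance that X is at most 130.32.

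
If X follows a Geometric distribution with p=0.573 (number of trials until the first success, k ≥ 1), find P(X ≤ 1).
0.573000

We have X ~ Geometric(p=0.573) (number of trials until the first success, k ≥ 1).

The CDF gives us P(X ≤ k).

Using the CDF:
P(X ≤ 1) = 0.573000

This means there's approximately a 57.3% chance that X is at most 1.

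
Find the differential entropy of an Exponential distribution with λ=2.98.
-0.0919 nats

We have X ~ Exponential(λ=2.98).

The differential entropy measures the uncertainty or information content of the distribution.

For an Exponential distribution with λ=2.98:
h(X) = -0.0919 nats

(In bits, this would be -0.1326 bits.)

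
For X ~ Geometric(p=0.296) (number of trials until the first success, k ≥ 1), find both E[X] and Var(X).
E[X] = 3.3784, Var(X) = 8.0351

We have X ~ Geometric(p=0.296) (number of trials until the first success, k ≥ 1).

For a Geometric distribution with p=0.296 (number of trials until the first success, k ≥ 1):

Expected value:
E[X] = 3.3784

Variance:
Var(X) = 8.0351

Standard deviation:
σ = √Var(X) = 2.8346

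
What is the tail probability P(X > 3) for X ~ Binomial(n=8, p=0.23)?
0.087991

We have X ~ Binomial(n=8, p=0.23).

P(X > 3) = 1 - P(X ≤ 3)
                = 1 - F(3)
                = 1 - 0.912009
                = 0.087991

So there's approximately a 8.8% chance that X exceeds 3.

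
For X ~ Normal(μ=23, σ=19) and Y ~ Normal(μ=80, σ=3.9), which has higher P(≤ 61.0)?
X has higher probability (P(X ≤ 61.0) = 0.9772 > P(Y ≤ 61.0) = 0.0000)

Compute P(≤ 61.0) for each distribution:

X ~ Normal(μ=23, σ=19):
P(X ≤ 61.0) = 0.9772

Y ~ Normal(μ=80, σ=3.9):
P(Y ≤ 61.0) = 0.0000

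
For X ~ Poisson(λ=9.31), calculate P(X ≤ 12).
0.852066

We have X ~ Poisson(λ=9.31).

The CDF gives us P(X ≤ k).

Using the CDF:
P(X ≤ 12) = 0.852066

This means there's approximately a 85.2% chance that X is at most 12.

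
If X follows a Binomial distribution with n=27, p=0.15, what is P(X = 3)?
0.199735

We have X ~ Binomial(n=27, p=0.15).

For a Binomial distribution, the PMF gives us the probability of each outcome.

Using the PMF formula:
P(X = 3) = 0.199735

Rounded to 4 decimal places: 0.1997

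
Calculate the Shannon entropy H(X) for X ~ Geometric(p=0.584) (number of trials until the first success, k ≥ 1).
1.1626 nats

We have X ~ Geometric(p=0.584) (number of trials until the first success, k ≥ 1).

The Shannon entropy measures the uncertainty or information content of the distribution.

For a Geometric distribution with p=0.584 (number of trials until the first success, k ≥ 1):
H(X) = 1.1626 nats

(In bits, this would be 1.6773 bits.)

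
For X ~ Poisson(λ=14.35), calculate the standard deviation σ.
3.7881

We have X ~ Poisson(λ=14.35).

For a Poisson distribution with λ=14.35:
σ = √Var(X) = 3.7881

The standard deviation is the square root of the variance.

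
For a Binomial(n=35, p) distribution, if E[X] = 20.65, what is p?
p = 0.59

For a Binomial(n, p) distribution:
E[X] = n × p

Given n = 35 and E[X] = 20.65:
20.65 = 35 × p
p = 20.65 / 35 = 0.59

Verification: Binomial(35, 0.59) has E[X] = 20.65 ✓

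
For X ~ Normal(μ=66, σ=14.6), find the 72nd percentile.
74.5095

We have X ~ Normal(μ=66, σ=14.6).

We want to find x such that P(X ≤ x) = 0.72.

This is the 72nd percentile, which means 72% of values fall below this point.

Using the inverse CDF (quantile function):
x = F⁻¹(0.72) = 74.5095

Verification: P(X ≤ 74.5095) = 0.72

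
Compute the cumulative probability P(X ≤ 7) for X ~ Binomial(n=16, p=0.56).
0.230215

We have X ~ Binomial(n=16, p=0.56).

The CDF gives us P(X ≤ k).

Using the CDF:
P(X ≤ 7) = 0.230215

This means there's approximately a 23.0% chance that X is at most 7.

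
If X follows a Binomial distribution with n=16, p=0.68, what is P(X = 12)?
0.186543

We have X ~ Binomial(n=16, p=0.68).

For a Binomial distribution, the PMF gives us the probability of each outcome.

Using the PMF formula:
P(X = 12) = 0.186543

Rounded to 4 decimal places: 0.1865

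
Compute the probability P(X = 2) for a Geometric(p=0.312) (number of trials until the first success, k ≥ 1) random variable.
0.214656

We have X ~ Geometric(p=0.312) (number of trials until the first success, k ≥ 1).

For a Geometric distribution, the PMF gives us the probability of each outcome.

Using the PMF formula:
P(X = 2) = 0.214656

Rounded to 4 decimal places: 0.2147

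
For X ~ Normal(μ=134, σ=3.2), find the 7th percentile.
129.2775

We have X ~ Normal(μ=134, σ=3.2).

We want to find x such that P(X ≤ x) = 0.07.

This is the 7th percentile, which means 7% of values fall below this point.

Using the inverse CDF (quantile function):
x = F⁻¹(0.07) = 129.2775

Verification: P(X ≤ 129.2775) = 0.07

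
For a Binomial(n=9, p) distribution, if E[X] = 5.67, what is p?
p = 0.63

For a Binomial(n, p) distribution:
E[X] = n × p

Given n = 9 and E[X] = 5.67:
5.67 = 9 × p
p = 5.67 / 9 = 0.63

Verification: Binomial(9, 0.63) has E[X] = 5.67 ✓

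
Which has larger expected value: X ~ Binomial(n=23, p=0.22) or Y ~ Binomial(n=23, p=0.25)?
Y has larger mean (5.7500 > 5.0600)

Compute the expected value for each distribution:

X ~ Binomial(n=23, p=0.22):
E[X] = 5.0600

Y ~ Binomial(n=23, p=0.25):
E[Y] = 5.7500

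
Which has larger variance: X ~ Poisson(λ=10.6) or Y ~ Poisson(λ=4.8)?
X has larger variance (10.6000 > 4.8000)

Compute the variance for each distribution:

X ~ Poisson(λ=10.6):
Var(X) = 10.6000

Y ~ Poisson(λ=4.8):
Var(Y) = 4.8000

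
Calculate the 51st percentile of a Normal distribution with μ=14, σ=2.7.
14.0677

We have X ~ Normal(μ=14, σ=2.7).

We want to find x such that P(X ≤ x) = 0.51.

This is the 51st percentile, which means 51% of values fall below this point.

Using the inverse CDF (quantile function):
x = F⁻¹(0.51) = 14.0677

Verification: P(X ≤ 14.0677) = 0.51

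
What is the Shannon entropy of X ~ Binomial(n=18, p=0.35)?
2.1214 nats

We have X ~ Binomial(n=18, p=0.35).

The Shannon entropy measures the uncertainty or information content of the distribution.

For a Binomial distribution with n=18, p=0.35:
H(X) = 2.1214 nats

(In bits, this would be 3.0605 bits.)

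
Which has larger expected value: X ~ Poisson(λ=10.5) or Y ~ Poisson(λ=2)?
X has larger mean (10.5000 > 2.0000)

Compute the expected value for each distribution:

X ~ Poisson(λ=10.5):
E[X] = 10.5000

Y ~ Poisson(λ=2):
E[Y] = 2.0000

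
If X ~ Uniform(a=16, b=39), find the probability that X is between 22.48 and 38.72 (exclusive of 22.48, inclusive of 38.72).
0.706087

We have X ~ Uniform(a=16, b=39).

To find P(22.48 < X ≤ 38.72), we use:
P(22.48 < X ≤ 38.72) = P(X ≤ 38.72) - P(X ≤ 22.48)
                 = F(38.72) - F(22.48)
                 = 0.987826 - 0.281739
                 = 0.706087

So there's approximately a 70.6% chance that X falls in this range.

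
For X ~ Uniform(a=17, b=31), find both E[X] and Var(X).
E[X] = 24.0000, Var(X) = 16.3333

We have X ~ Uniform(a=17, b=31).

For a Uniform distribution with a=17, b=31:

Expected value:
E[X] = 24.0000

Variance:
Var(X) = 16.3333

Standard deviation:
σ = √Var(X) = 4.0415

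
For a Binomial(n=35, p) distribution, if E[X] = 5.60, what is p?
p = 0.16

For a Binomial(n, p) distribution:
E[X] = n × p

Given n = 35 and E[X] = 5.60:
5.60 = 35 × p
p = 5.60 / 35 = 0.16

Verification: Binomial(35, 0.16) has E[X] = 5.60 ✓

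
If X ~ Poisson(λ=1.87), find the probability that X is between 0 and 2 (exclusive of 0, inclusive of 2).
0.557689

We have X ~ Poisson(λ=1.87).

To find P(0 < X ≤ 2), we use:
P(0 < X ≤ 2) = P(X ≤ 2) - P(X ≤ 0)
                 = F(2) - F(0)
                 = 0.711812 - 0.154124
                 = 0.557689

So there's approximately a 55.8% chance that X falls in this range.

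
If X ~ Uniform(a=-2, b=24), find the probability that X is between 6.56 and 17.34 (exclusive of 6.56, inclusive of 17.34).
0.414615

We have X ~ Uniform(a=-2, b=24).

To find P(6.56 < X ≤ 17.34), we use:
P(6.56 < X ≤ 17.34) = P(X ≤ 17.34) - P(X ≤ 6.56)
                 = F(17.34) - F(6.56)
                 = 0.743846 - 0.329231
                 = 0.414615

So there's approximately a 41.5% chance that X falls in this range.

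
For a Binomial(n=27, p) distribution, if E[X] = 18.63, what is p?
p = 0.69

For a Binomial(n, p) distribution:
E[X] = n × p

Given n = 27 and E[X] = 18.63:
18.63 = 27 × p
p = 18.63 / 27 = 0.69

Verification: Binomial(27, 0.69) has E[X] = 18.63 ✓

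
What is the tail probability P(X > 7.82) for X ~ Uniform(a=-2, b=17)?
0.483158

We have X ~ Uniform(a=-2, b=17).

P(X > 7.82) = 1 - P(X ≤ 7.82)
                = 1 - F(7.82)
                = 1 - 0.516842
                = 0.483158

So there's approximately a 48.3% chance that X exceeds 7.82.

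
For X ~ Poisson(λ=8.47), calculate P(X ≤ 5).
0.151868

We have X ~ Poisson(λ=8.47).

The CDF gives us P(X ≤ k).

Using the CDF:
P(X ≤ 5) = 0.151868

This means there's approximately a 15.2% chance that X is at most 5.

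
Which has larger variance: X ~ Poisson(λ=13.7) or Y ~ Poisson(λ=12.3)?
X has larger variance (13.7000 > 12.3000)

Compute the variance for each distribution:

X ~ Poisson(λ=13.7):
Var(X) = 13.7000

Y ~ Poisson(λ=12.3):
Var(Y) = 12.3000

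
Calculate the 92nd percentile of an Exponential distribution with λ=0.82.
3.0802

We have X ~ Exponential(λ=0.82).

We want to find x such that P(X ≤ x) = 0.92.

This is the 92nd percentile, which means 92% of values fall below this point.

Using the inverse CDF (quantile function):
x = F⁻¹(0.92) = 3.0802

Verification: P(X ≤ 3.0802) = 0.92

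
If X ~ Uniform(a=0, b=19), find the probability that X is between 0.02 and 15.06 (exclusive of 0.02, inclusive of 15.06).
0.791579

We have X ~ Uniform(a=0, b=19).

To find P(0.02 < X ≤ 15.06), we use:
P(0.02 < X ≤ 15.06) = P(X ≤ 15.06) - P(X ≤ 0.02)
                 = F(15.06) - F(0.02)
                 = 0.792632 - 0.001053
                 = 0.791579

So there's approximately a 79.2% chance that X falls in this range.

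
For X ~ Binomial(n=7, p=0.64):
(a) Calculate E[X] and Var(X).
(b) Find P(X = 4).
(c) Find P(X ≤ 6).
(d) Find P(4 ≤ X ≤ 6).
(a) E[X] = 4.4800, Var(X) = 1.6128
(b) P(X = 4) = 0.273965
(c) P(X ≤ 6) = 0.956020
(d) P(4 ≤ X ≤ 6) = 0.739368

We have X ~ Binomial(n=7, p=0.64).

(a) Moments:
E[X] = 4.4800
Var(X) = 1.6128
σ = √Var(X) = 1.2700

(b) Point probability using PMF:
P(X = 4) = 0.273965

(c) Cumulative probability using CDF:
P(X ≤ 6) = F(6) = 0.956020

(d) Range probability:
P(4 ≤ X ≤ 6) = P(X ≤ 6) - P(X ≤ 3)
                   = F(6) - F(3)
                   = 0.956020 - 0.216652
                   = 0.739368

This means approximately 73.9% of outcomes fall in the interval [4, 6].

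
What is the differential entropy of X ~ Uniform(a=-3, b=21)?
3.1781 nats

We have X ~ Uniform(a=-3, b=21).

The differential entropy measures the uncertainty or information content of the distribution.

For a Uniform distribution with a=-3, b=21:
h(X) = 3.1781 nats

(In bits, this would be 4.5850 bits.)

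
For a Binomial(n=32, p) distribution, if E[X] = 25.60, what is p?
p = 0.8

For a Binomial(n, p) distribution:
E[X] = n × p

Given n = 32 and E[X] = 25.60:
25.60 = 32 × p
p = 25.60 / 32 = 0.8

Verification: Binomial(32, 0.8) has E[X] = 25.60 ✓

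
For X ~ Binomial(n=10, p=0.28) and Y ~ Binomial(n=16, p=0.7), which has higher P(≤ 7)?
X has higher probability (P(X ≤ 7) = 0.9990 > P(Y ≤ 7) = 0.0257)

Compute P(≤ 7) for each distribution:

X ~ Binomial(n=10, p=0.28):
P(X ≤ 7) = 0.9990

Y ~ Binomial(n=16, p=0.7):
P(Y ≤ 7) = 0.0257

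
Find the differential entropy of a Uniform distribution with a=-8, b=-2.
1.7918 nats

We have X ~ Uniform(a=-8, b=-2).

The differential entropy measures the uncertainty or information content of the distribution.

For a Uniform distribution with a=-8, b=-2:
h(X) = 1.7918 nats

(In bits, this would be 2.5850 bits.)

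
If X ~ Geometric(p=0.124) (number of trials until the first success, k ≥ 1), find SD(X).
7.5480

We have X ~ Geometric(p=0.124) (number of trials until the first success, k ≥ 1).

For a Geometric distribution with p=0.124 (number of trials until the first success, k ≥ 1):
σ = √Var(X) = 7.5480

The standard deviation is the square root of the variance.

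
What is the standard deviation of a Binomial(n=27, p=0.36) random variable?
2.4942

We have X ~ Binomial(n=27, p=0.36).

For a Binomial distribution with n=27, p=0.36:
σ = √Var(X) = 2.4942

The standard deviation is the square root of the variance.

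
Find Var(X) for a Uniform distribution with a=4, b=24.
33.3333

We have X ~ Uniform(a=4, b=24).

For a Uniform distribution with a=4, b=24:
Var(X) = 33.3333

The variance measures the spread of the distribution around the mean.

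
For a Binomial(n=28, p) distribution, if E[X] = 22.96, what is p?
p = 0.82

For a Binomial(n, p) distribution:
E[X] = n × p

Given n = 28 and E[X] = 22.96:
22.96 = 28 × p
p = 22.96 / 28 = 0.82

Verification: Binomial(28, 0.82) has E[X] = 22.96 ✓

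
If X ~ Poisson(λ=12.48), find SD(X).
3.5327

We have X ~ Poisson(λ=12.48).

For a Poisson distribution with λ=12.48:
σ = √Var(X) = 3.5327

The standard deviation is the square root of the variance.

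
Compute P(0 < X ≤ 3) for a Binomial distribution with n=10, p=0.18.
0.774211

We have X ~ Binomial(n=10, p=0.18).

To find P(0 < X ≤ 3), we use:
P(0 < X ≤ 3) = P(X ≤ 3) - P(X ≤ 0)
                 = F(3) - F(0)
                 = 0.911659 - 0.137448
                 = 0.774211

So there's approximately a 77.4% chance that X falls in this range.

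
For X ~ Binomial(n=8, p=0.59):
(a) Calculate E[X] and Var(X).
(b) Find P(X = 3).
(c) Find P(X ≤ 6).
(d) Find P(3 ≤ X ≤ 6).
(a) E[X] = 4.7200, Var(X) = 1.9352
(b) P(X = 3) = 0.133249
(c) P(X ≤ 6) = 0.903689
(d) P(3 ≤ X ≤ 6) = 0.847400

We have X ~ Binomial(n=8, p=0.59).

(a) Moments:
E[X] = 4.7200
Var(X) = 1.9352
σ = √Var(X) = 1.3911

(b) Point probability using PMF:
P(X = 3) = 0.133249

(c) Cumulative probability using CDF:
P(X ≤ 6) = F(6) = 0.903689

(d) Range probability:
P(3 ≤ X ≤ 6) = P(X ≤ 6) - P(X ≤ 2)
                   = F(6) - F(2)
                   = 0.903689 - 0.056289
                   = 0.847400

This means approximately 84.7% of outcomes fall in the interval [3, 6].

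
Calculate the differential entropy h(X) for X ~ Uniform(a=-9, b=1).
2.3026 nats

We have X ~ Uniform(a=-9, b=1).

The differential entropy measures the uncertainty or information content of the distribution.

For a Uniform distribution with a=-9, b=1:
h(X) = 2.3026 nats

(In bits, this would be 3.3219 bits.)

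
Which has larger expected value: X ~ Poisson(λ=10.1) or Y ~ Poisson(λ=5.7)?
X has larger mean (10.1000 > 5.7000)

Compute the expected value for each distribution:

X ~ Poisson(λ=10.1):
E[X] = 10.1000

Y ~ Poisson(λ=5.7):
E[Y] = 5.7000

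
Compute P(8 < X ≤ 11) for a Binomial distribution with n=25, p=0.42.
0.450013

We have X ~ Binomial(n=25, p=0.42).

To find P(8 < X ≤ 11), we use:
P(8 < X ≤ 11) = P(X ≤ 11) - P(X ≤ 8)
                 = F(11) - F(8)
                 = 0.660277 - 0.210264
                 = 0.450013

So there's approximately a 45.0% chance that X falls in this range.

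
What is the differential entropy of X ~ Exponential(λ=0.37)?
1.9943 nats

We have X ~ Exponential(λ=0.37).

The differential entropy measures the uncertainty or information content of the distribution.

For an Exponential distribution with λ=0.37:
h(X) = 1.9943 nats

(In bits, this would be 2.8771 bits.)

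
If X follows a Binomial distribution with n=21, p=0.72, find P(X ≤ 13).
0.211654

We have X ~ Binomial(n=21, p=0.72).

The CDF gives us P(X ≤ k).

Using the CDF:
P(X ≤ 13) = 0.211654

This means there's approximately a 21.2% chance that X is at most 13.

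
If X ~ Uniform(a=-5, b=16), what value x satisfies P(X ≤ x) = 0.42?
3.8200

We have X ~ Uniform(a=-5, b=16).

We want to find x such that P(X ≤ x) = 0.42.

This is the 42nd percentile, which means 42% of values fall below this point.

Using the inverse CDF (quantile function):
x = F⁻¹(0.42) = 3.8200

Verification: P(X ≤ 3.8200) = 0.42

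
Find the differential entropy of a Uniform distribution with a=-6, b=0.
1.7918 nats

We have X ~ Uniform(a=-6, b=0).

The differential entropy measures the uncertainty or information content of the distribution.

For a Uniform distribution with a=-6, b=0:
h(X) = 1.7918 nats

(In bits, this would be 2.5850 bits.)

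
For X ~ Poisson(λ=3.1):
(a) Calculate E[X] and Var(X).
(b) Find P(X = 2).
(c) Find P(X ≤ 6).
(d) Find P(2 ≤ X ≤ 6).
(a) E[X] = 3.1000, Var(X) = 3.1000
(b) P(X = 2) = 0.216461
(c) P(X ≤ 6) = 0.961196
(d) P(2 ≤ X ≤ 6) = 0.776494

We have X ~ Poisson(λ=3.1).

(a) Moments:
E[X] = 3.1000
Var(X) = 3.1000
σ = √Var(X) = 1.7607

(b) Point probability using PMF:
P(X = 2) = 0.216461

(c) Cumulative probability using CDF:
P(X ≤ 6) = F(6) = 0.961196

(d) Range probability:
P(2 ≤ X ≤ 6) = P(X ≤ 6) - P(X ≤ 1)
                   = F(6) - F(1)
                   = 0.961196 - 0.184702
                   = 0.776494

This means approximately 77.6% of outcomes fall in the interval [2, 6].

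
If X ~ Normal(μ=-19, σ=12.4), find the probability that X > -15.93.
0.402229

We have X ~ Normal(μ=-19, σ=12.4).

P(X > -15.93) = 1 - P(X ≤ -15.93)
                = 1 - F(-15.93)
                = 1 - 0.597771
                = 0.402229

So there's approximately a 40.2% chance that X exceeds -15.93.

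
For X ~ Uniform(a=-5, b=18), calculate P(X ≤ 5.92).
0.474783

We have X ~ Uniform(a=-5, b=18).

The CDF gives us P(X ≤ k).

Using the CDF:
P(X ≤ 5.92) = 0.474783

This means there's approximately a 47.5% chance that X is at most 5.92.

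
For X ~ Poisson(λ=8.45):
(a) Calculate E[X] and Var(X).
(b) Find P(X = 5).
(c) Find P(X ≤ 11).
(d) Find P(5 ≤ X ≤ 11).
(a) E[X] = 8.4500, Var(X) = 8.4500
(b) P(X = 5) = 0.076792
(c) P(X ≤ 11) = 0.852896
(d) P(5 ≤ X ≤ 11) = 0.776289

We have X ~ Poisson(λ=8.45).

(a) Moments:
E[X] = 8.4500
Var(X) = 8.4500
σ = √Var(X) = 2.9069

(b) Point probability using PMF:
P(X = 5) = 0.076792

(c) Cumulative probability using CDF:
P(X ≤ 11) = F(11) = 0.852896

(d) Range probability:
P(5 ≤ X ≤ 11) = P(X ≤ 11) - P(X ≤ 4)
                   = F(11) - F(4)
                   = 0.852896 - 0.076606
                   = 0.776289

This means approximately 77.6% of outcomes fall in the interval [5, 11].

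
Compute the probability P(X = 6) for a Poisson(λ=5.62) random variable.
0.158617

We have X ~ Poisson(λ=5.62).

For a Poisson distribution, the PMF gives us the probability of each outcome.

Using the PMF formula:
P(X = 6) = 0.158617

Rounded to 4 decimal places: 0.1586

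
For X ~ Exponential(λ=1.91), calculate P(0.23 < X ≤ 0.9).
0.465242

We have X ~ Exponential(λ=1.91).

To find P(0.23 < X ≤ 0.9), we use:
P(0.23 < X ≤ 0.9) = P(X ≤ 0.9) - P(X ≤ 0.23)
                 = F(0.9) - F(0.23)
                 = 0.820755 - 0.355513
                 = 0.465242

So there's approximately a 46.5% chance that X falls in this range.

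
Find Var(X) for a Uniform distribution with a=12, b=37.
52.0833

We have X ~ Uniform(a=12, b=37).

For a Uniform distribution with a=12, b=37:
Var(X) = 52.0833

The variance measures the spread of the distribution around the mean.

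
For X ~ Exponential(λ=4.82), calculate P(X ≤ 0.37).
0.831934

We have X ~ Exponential(λ=4.82).

The CDF gives us P(X ≤ k).

Using the CDF:
P(X ≤ 0.37) = 0.831934

This means there's approximately a 83.2% chance that X is at most 0.37.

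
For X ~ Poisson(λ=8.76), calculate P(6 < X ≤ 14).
0.736274

We have X ~ Poisson(λ=8.76).

To find P(6 < X ≤ 14), we use:
P(6 < X ≤ 14) = P(X ≤ 14) - P(X ≤ 6)
                 = F(14) - F(6)
                 = 0.965798 - 0.229524
                 = 0.736274

So there's approximately a 73.6% chance that X falls in this range.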